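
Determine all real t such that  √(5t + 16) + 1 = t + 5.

Isolate the radical: √(5t + 16) = t + 4.
Square both sides: 5t + 16 = (t + 4)².
Expand and rearrange: t² + 3t = 0.
Solving gives t = 0 or t = -3.
Check each candidate in the original equation:
  t = 0: √(16) = 4, while t + 4 = 4 — valid.
  t = -3: √(1) = 1, while t + 4 = 1 — valid.

t = -3 or t = 0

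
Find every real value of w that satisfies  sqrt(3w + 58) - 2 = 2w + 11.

Isolate the radical: sqrt(3w + 58) = 2w + 13.
Square both sides: 3w + 58 = (2w + 13)^2.
Expand and rearrange: 4w^2 + 49w + 111 = 0.
Solving gives w = -3 or w = -9.25.
Check each candidate in the original equation:
  w = -3: sqrt(49) = 7, while 2w + 13 = 7 — valid.
  w = -9.25: sqrt(30.25) = 5.5, while 2w + 13 = -5.5 — extraneous.

w = -3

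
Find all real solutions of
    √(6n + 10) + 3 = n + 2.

n = 9

Isolate the radical: √(6n + 10) = n - 1.
Square both sides: 6n + 10 = (n - 1)².
Expand and rearrange: n² - 8n - 9 = 0.
Solving gives n = 9 or n = -1.
Check each candidate in the original equation:
  n = 9: √(64) = 8, while n - 1 = 8 — valid.
  n = -1: √(4) = 2, while n - 1 = -2 — extraneous.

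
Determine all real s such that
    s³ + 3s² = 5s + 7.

Rearrange: s³ + 3s² - 5s - 7 = 0.
Possible rational roots are divisors of -7. Testing s = -1 gives 0, so (s + 1) is a factor.
Divide: s³ + 3s² - 5s - 7 = (s + 1)(s² + 2s - 7).
Apply the quadratic formula to s² + 2s - 7 = 0: s = (-2 ± √32)/2, i.e. s ≈ 1.8284 or s ≈ -3.8284.

s = -3.8284 or s = -1 or s = 1.8284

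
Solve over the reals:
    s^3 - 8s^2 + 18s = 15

s = 5

Rearrange: s^3 - 8s^2 + 18s - 15 = 0.
Possible rational roots are divisors of -15. Testing s = 5 gives 0, so (s - 5) is a factor.
Divide: s^3 - 8s^2 + 18s - 15 = (s - 5)(s^2 - 3s + 3).
The quadratic s^2 - 3s + 3 has discriminant -3 < 0, so no further real roots.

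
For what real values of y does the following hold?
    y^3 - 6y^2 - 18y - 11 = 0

y = -1.3218 or y = -1 or y = 8.3218

Possible rational roots are divisors of -11. Testing y = -1 gives 0, so (y + 1) is a factor.
Divide: y^3 - 6y^2 - 18y - 11 = (y + 1)(y^2 - 7y - 11).
Apply the quadratic formula to y^2 - 7y - 11 = 0: y = (7 +/- sqrt(93))/2, i.e. y ~= 8.3218 or y ~= -1.3218.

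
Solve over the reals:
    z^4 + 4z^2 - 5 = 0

Let u = z^2. The equation becomes u^2 + 4u - 5 = 0.
Factor: (u + 5)(u - 1) = 0, so u = -5 or u = 1.
z^2 = -5 < 0 has no real solution.
z^2 = 1 gives z = +/-1.

z = -1 or z = 1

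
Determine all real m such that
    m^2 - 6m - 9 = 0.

m = -1.2426 or m = 7.2426

Discriminant: (-6)^2 - 4*1*(-9) = 72.
Quadratic formula: m = (6 +/- sqrt(72)) / 2.
So m = 3 + 3*sqrt(2) ~= 7.2426 or m = 3 - 3*sqrt(2) ~= -1.2426.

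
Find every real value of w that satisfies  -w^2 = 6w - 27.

w = -9 or w = 3

Bring every term to one side: -w^2 - 6w + 27 = 0.
Factor: -1(w - 3)(w + 9) = 0.
So w = 3 or w = -9.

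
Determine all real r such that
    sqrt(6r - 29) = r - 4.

Square both sides: 6r - 29 = (r - 4)^2.
Expand and rearrange: r^2 - 14r + 45 = 0.
Solving gives r = 9 or r = 5.
Check each candidate in the original equation:
  r = 9: sqrt(25) = 5, while r - 4 = 5 — valid.
  r = 5: sqrt(1) = 1, while r - 4 = 1 — valid.

r = 5 or r = 9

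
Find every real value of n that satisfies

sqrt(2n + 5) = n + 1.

Square both sides: 2n + 5 = (n + 1)^2.
Expand and rearrange: n^2 - 4 = 0.
Solving gives n = 2 or n = -2.
Check each candidate in the original equation:
  n = 2: sqrt(9) = 3, while n + 1 = 3 — valid.
  n = -2: sqrt(1) = 1, while n + 1 = -1 — extraneous.

n = 2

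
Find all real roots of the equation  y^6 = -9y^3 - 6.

Let u = y^3. The equation becomes u^2 + 9u + 6 = 0.
By the quadratic formula, u = -9/2 + sqrt(57)/2 or u = -9/2 - sqrt(57)/2.
y^3 = -9/2 + sqrt(57)/2 gives y = -(9/2 - sqrt(57)/2)^(1/3) ~= -0.8984.
y^3 = -9/2 - sqrt(57)/2 gives y = -(sqrt(57)/2 + 9/2)^(1/3) ~= -2.0227.

y = -2.0227 or y = -0.8984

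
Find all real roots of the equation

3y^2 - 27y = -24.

Bring every term to one side: 3y^2 - 27y + 24 = 0.
Factor: 3(y - 8)(y - 1) = 0.
So y = 8 or y = 1.

y = 1 or y = 8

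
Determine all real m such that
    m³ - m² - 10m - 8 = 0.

m = -2 or m = -1 or m = 4

Possible rational roots are divisors of -8. Testing m = 4 gives 0, so (m - 4) is a factor.
Divide: m³ - m² - 10m - 8 = (m - 4)(m² + 3m + 2).
Factor the quadratic: m = -1 or m = -2.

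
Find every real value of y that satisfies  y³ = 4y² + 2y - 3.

y = -1 or y = 0.6972 or y = 4.3028

Rearrange: y³ - 4y² - 2y + 3 = 0.
Possible rational roots are divisors of 3. Testing y = -1 gives 0, so (y + 1) is a factor.
Divide: y³ - 4y² - 2y + 3 = (y + 1)(y² - 5y + 3).
Apply the quadratic formula to y² - 5y + 3 = 0: y = (5 ± √13)/2, i.e. y ≈ 4.3028 or y ≈ 0.6972.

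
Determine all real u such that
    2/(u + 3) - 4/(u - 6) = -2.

u = -3.831 or u = 7.831

Multiply both sides by (u + 3)(u - 6):
2(u - 6) - 4(u + 3) = -2(u + 3)(u - 6).
Expand and collect terms: -2u^2 + 8u + 60 = 0.
By the quadratic formula, u = (-8 +/- sqrt(544)) / -4, so u ~= -3.831 or u ~= 7.831.
Neither value makes a denominator zero (u != -3, u != 6), so both are valid.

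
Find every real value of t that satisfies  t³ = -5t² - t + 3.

Rearrange: t³ + 5t² + t - 3 = 0.
Possible rational roots are divisors of -3. Testing t = -1 gives 0, so (t + 1) is a factor.
Divide: t³ + 5t² + t - 3 = (t + 1)(t² + 4t - 3).
Apply the quadratic formula to t² + 4t - 3 = 0: t = (-4 ± √28)/2, i.e. t ≈ 0.6458 or t ≈ -4.6458.

t = -4.6458 or t = -1 or t = 0.6458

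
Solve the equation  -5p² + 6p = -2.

p = -0.2718 or p = 1.4718

Rearrange to standard form: -5p² + 6p + 2 = 0.
Discriminant: (6)² − 4·(-5)·2 = 76.
Quadratic formula: p = (-6 ± √76) / (-10).
So p = 3/5 - √(19)/5 ≈ -0.2718 or p = 3/5 + √(19)/5 ≈ 1.4718.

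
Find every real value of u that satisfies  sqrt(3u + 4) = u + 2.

u = -1 or u = 0

Square both sides: 3u + 4 = (u + 2)^2.
Expand and rearrange: u^2 + u = 0.
Solving gives u = 0 or u = -1.
Check each candidate in the original equation:
  u = 0: sqrt(4) = 2, while u + 2 = 2 — valid.
  u = -1: sqrt(1) = 1, while u + 2 = 1 — valid.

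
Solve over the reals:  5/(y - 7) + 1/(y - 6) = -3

Multiply both sides by (y - 7)(y - 6):
5(y - 6) + (y - 7) = -3(y - 7)(y - 6).
Expand and collect terms: -3y² + 33y - 89 = 0.
By the quadratic formula, y = (-33 ± √21) / -6, so y ≈ 4.7362 or y ≈ 6.2638.
Neither value makes a denominator zero (y ≠ 7, y ≠ 6), so both are valid.

y = 4.7362 or y = 6.2638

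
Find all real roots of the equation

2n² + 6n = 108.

Bring every term to one side: 2n² + 6n - 108 = 0.
Factor: 2(n + 9)(n - 6) = 0.
So n = -9 or n = 6.

n = -9 or n = 6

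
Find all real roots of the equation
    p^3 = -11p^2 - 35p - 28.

p = -5.7913 or p = -4 or p = -1.2087

Rearrange: p^3 + 11p^2 + 35p + 28 = 0.
Possible rational roots are divisors of 28. Testing p = -4 gives 0, so (p + 4) is a factor.
Divide: p^3 + 11p^2 + 35p + 28 = (p + 4)(p^2 + 7p + 7).
Apply the quadratic formula to p^2 + 7p + 7 = 0: p = (-7 +/- sqrt(21))/2, i.e. p ~= -1.2087 or p ~= -5.7913.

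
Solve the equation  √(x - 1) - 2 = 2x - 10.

Isolate the radical: √(x - 1) = 2x - 8.
Square both sides: x - 1 = (2x - 8)².
Expand and rearrange: 4x² - 33x + 65 = 0.
Solving gives x = 5 or x = 3.25.
Check each candidate in the original equation:
  x = 5: √(4) = 2, while 2x - 8 = 2 — valid.
  x = 3.25: √(2.25) = 1.5, while 2x - 8 = -1.5 — extraneous.

x = 5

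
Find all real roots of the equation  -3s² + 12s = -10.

s = -0.708 or s = 4.708

Rearrange to standard form: -3s² + 12s + 10 = 0.
Discriminant: (12)² − 4·(-3)·10 = 264.
Quadratic formula: s = (-12 ± √264) / (-6).
So s = 2 - √(66)/3 ≈ -0.708 or s = 2 + √(66)/3 ≈ 4.708.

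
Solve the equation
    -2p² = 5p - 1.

p = -2.6861 or p = 0.1861

Rearrange to standard form: -2p² - 5p + 1 = 0.
Discriminant: (-5)² − 4·(-2)·1 = 33.
Quadratic formula: p = (5 ± √33) / (-4).
So p = -√(33)/4 - 5/4 ≈ -2.6861 or p = -5/4 + √(33)/4 ≈ 0.1861.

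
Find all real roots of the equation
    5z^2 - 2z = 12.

Rearrange to standard form: 5z^2 - 2z - 12 = 0.
Discriminant: (-2)^2 - 4*5*(-12) = 244.
Quadratic formula: z = (2 +/- sqrt(244)) / 10.
So z = 1/5 + sqrt(61)/5 ~= 1.762 or z = 1/5 - sqrt(61)/5 ~= -1.362.

z = -1.362 or z = 1.762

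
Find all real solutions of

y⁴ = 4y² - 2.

y = -1.8478 or y = -0.7654 or y = 0.7654 or y = 1.8478

Let u = y². The equation becomes u² - 4u + 2 = 0.
By the quadratic formula, u = √(2) + 2 or u = 2 - √(2).
y² = √(2) + 2 gives y = ±√(√(2) + 2) ≈ ±1.8478.
y² = 2 - √(2) gives y = ±√(2 - √(2)) ≈ ±0.7654.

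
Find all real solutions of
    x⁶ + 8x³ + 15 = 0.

Let u = x³. The equation becomes u² + 8u + 15 = 0.
Factor: (u + 3)(u + 5) = 0, so u = -3 or u = -5.
x³ = -3 gives x = -∛(3) ≈ -1.4422.
x³ = -5 gives x = -∛(5) ≈ -1.71.

x = -1.71 or x = -1.4422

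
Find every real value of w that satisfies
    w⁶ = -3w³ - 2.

Let u = w³. The equation becomes u² + 3u + 2 = 0.
Factor: (u + 2)(u + 1) = 0, so u = -2 or u = -1.
w³ = -2 gives w = -∛(2) ≈ -1.2599.
w³ = -1 gives w = -1.

w = -1.2599 or w = -1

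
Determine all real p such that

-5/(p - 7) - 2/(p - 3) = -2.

p = 3.5779 or p = 9.9221

Multiply both sides by (p - 7)(p - 3):
-5(p - 3) - 2(p - 7) = -2(p - 7)(p - 3).
Expand and collect terms: -2p^2 + 27p - 71 = 0.
By the quadratic formula, p = (-27 +/- sqrt(161)) / -4, so p ~= 3.5779 or p ~= 9.9221.
Neither value makes a denominator zero (p != 7, p != 3), so both are valid.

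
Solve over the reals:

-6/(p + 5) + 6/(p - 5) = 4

Multiply both sides by (p + 5)(p - 5):
-6(p - 5) + 6(p + 5) = 4(p + 5)(p - 5).
Expand and collect terms: 4p^2 - 160 = 0.
By the quadratic formula, p = (0 +/- sqrt(2560)) / 8, so p ~= 6.3246 or p ~= -6.3246.
Neither value makes a denominator zero (p != -5, p != 5), so both are valid.

p = -6.3246 or p = 6.3246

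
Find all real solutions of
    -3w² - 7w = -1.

w = -2.4684 or w = 0.135

Rearrange to standard form: -3w² - 7w + 1 = 0.
Discriminant: (-7)² − 4·(-3)·1 = 61.
Quadratic formula: w = (7 ± √61) / (-6).
So w = -√(61)/6 - 7/6 ≈ -2.4684 or w = -7/6 + √(61)/6 ≈ 0.135.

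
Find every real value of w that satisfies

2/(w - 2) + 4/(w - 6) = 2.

w = 2.6277 or w = 8.3723

Multiply both sides by (w - 2)(w - 6):
2(w - 6) + 4(w - 2) = 2(w - 2)(w - 6).
Expand and collect terms: 2w² - 22w + 44 = 0.
By the quadratic formula, w = (22 ± √132) / 4, so w ≈ 8.3723 or w ≈ 2.6277.
Neither value makes a denominator zero (w ≠ 2, w ≠ 6), so both are valid.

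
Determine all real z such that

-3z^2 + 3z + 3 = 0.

Discriminant: (3)^2 - 4*(-3)*3 = 45.
Quadratic formula: z = (-3 +/- sqrt(45)) / (-6).
So z = 1/2 - sqrt(5)/2 ~= -0.618 or z = 1/2 + sqrt(5)/2 ~= 1.618.

z = -0.618 or z = 1.618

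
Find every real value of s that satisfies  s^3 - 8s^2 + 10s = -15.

Rearrange: s^3 - 8s^2 + 10s + 15 = 0.
Possible rational roots are divisors of 15. Testing s = 3 gives 0, so (s - 3) is a factor.
Divide: s^3 - 8s^2 + 10s + 15 = (s - 3)(s^2 - 5s - 5).
Apply the quadratic formula to s^2 - 5s - 5 = 0: s = (5 +/- sqrt(45))/2, i.e. s ~= 5.8541 or s ~= -0.8541.

s = -0.8541 or s = 3 or s = 5.8541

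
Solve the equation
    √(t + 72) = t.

t = 9

Square both sides: t + 72 = (t)².
Expand and rearrange: t² - t - 72 = 0.
Solving gives t = 9 or t = -8.
Check each candidate in the original equation:
  t = 9: √(81) = 9, while t = 9 — valid.
  t = -8: √(64) = 8, while t = -8 — extraneous.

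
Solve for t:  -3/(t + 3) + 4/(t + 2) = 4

Multiply both sides by (t + 3)(t + 2):
-3(t + 2) + 4(t + 3) = 4(t + 3)(t + 2).
Expand and collect terms: 4t² + 19t + 18 = 0.
By the quadratic formula, t = (-19 ± √73) / 8, so t ≈ -1.307 or t ≈ -3.443.
Neither value makes a denominator zero (t ≠ -3, t ≠ -2), so both are valid.

t = -3.443 or t = -1.307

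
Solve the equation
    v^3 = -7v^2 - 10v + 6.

v = -4.4495 or v = -3 or v = 0.4495

Rearrange: v^3 + 7v^2 + 10v - 6 = 0.
Possible rational roots are divisors of -6. Testing v = -3 gives 0, so (v + 3) is a factor.
Divide: v^3 + 7v^2 + 10v - 6 = (v + 3)(v^2 + 4v - 2).
Apply the quadratic formula to v^2 + 4v - 2 = 0: v = (-4 +/- sqrt(24))/2, i.e. v ~= 0.4495 or v ~= -4.4495.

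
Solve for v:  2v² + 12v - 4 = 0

Discriminant: (12)² − 4·2·(-4) = 176.
Quadratic formula: v = (-12 ± √176) / 4.
So v = -3 + √(11) ≈ 0.3166 or v = -√(11) - 3 ≈ -6.3166.

v = -6.3166 or v = 0.3166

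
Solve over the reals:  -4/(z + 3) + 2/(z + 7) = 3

Multiply both sides by (z + 3)(z + 7):
-4(z + 7) + 2(z + 3) = 3(z + 3)(z + 7).
Expand and collect terms: 3z² + 32z + 85 = 0.
Factor or apply the quadratic formula: z = -5 or z = -5.6667.
Neither value makes a denominator zero (z ≠ -3, z ≠ -7), so both are valid.

z = -5.6667 or z = -5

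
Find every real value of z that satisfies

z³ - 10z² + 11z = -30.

z = -1.217 or z = 3 or z = 8.217

Rearrange: z³ - 10z² + 11z + 30 = 0.
Possible rational roots are divisors of 30. Testing z = 3 gives 0, so (z - 3) is a factor.
Divide: z³ - 10z² + 11z + 30 = (z - 3)(z² - 7z - 10).
Apply the quadratic formula to z² - 7z - 10 = 0: z = (7 ± √89)/2, i.e. z ≈ 8.217 or z ≈ -1.217.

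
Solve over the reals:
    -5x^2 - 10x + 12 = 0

x = -2.8439 or x = 0.8439

Discriminant: (-10)^2 - 4*(-5)*12 = 340.
Quadratic formula: x = (10 +/- sqrt(340)) / (-10).
So x = -sqrt(85)/5 - 1 ~= -2.8439 or x = -1 + sqrt(85)/5 ~= 0.8439.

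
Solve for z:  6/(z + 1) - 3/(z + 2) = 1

Multiply both sides by (z + 1)(z + 2):
6(z + 2) - 3(z + 1) = (z + 1)(z + 2).
Expand and collect terms: z² - 7 = 0.
By the quadratic formula, z = (0 ± √28) / 2, so z ≈ 2.6458 or z ≈ -2.6458.
Neither value makes a denominator zero (z ≠ -1, z ≠ -2), so both are valid.

z = -2.6458 or z = 2.6458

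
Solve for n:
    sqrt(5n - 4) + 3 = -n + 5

Isolate the radical: sqrt(5n - 4) = -n + 2.
Square both sides: 5n - 4 = (-n + 2)^2.
Expand and rearrange: n^2 - 9n + 8 = 0.
Solving gives n = 8 or n = 1.
Check each candidate in the original equation:
  n = 8: sqrt(36) = 6, while -n + 2 = -6 — extraneous.
  n = 1: sqrt(1) = 1, while -n + 2 = 1 — valid.

n = 1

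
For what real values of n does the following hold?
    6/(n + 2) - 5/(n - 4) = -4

n = -3.2802 or n = 5.0302

Multiply both sides by (n + 2)(n - 4):
6(n - 4) - 5(n + 2) = -4(n + 2)(n - 4).
Expand and collect terms: -4n^2 + 7n + 66 = 0.
By the quadratic formula, n = (-7 +/- sqrt(1105)) / -8, so n ~= -3.2802 or n ~= 5.0302.
Neither value makes a denominator zero (n != -2, n != 4), so both are valid.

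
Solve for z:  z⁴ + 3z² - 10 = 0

Let u = z². The equation becomes u² + 3u - 10 = 0.
Factor: (u - 2)(u + 5) = 0, so u = 2 or u = -5.
z² = 2 gives z = ±√(2) ≈ ±1.4142.
z² = -5 < 0 has no real solution.

z = -1.4142 or z = 1.4142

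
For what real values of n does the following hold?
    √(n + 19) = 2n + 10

Square both sides: n + 19 = (2n + 10)².
Expand and rearrange: 4n² + 39n + 81 = 0.
Solving gives n = -3 or n = -6.75.
Check each candidate in the original equation:
  n = -3: √(16) = 4, while 2n + 10 = 4 — valid.
  n = -6.75: √(12.25) = 3.5, while 2n + 10 = -3.5 — extraneous.

n = -3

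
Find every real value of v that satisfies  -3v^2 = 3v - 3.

v = -1.618 or v = 0.618

Rearrange to standard form: -3v^2 - 3v + 3 = 0.
Discriminant: (-3)^2 - 4*(-3)*3 = 45.
Quadratic formula: v = (3 +/- sqrt(45)) / (-6).
So v = -sqrt(5)/2 - 1/2 ~= -1.618 or v = -1/2 + sqrt(5)/2 ~= 0.618.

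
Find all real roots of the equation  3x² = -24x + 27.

Bring every term to one side: 3x² + 24x - 27 = 0.
Factor: 3(x + 9)(x - 1) = 0.
So x = -9 or x = 1.

x = -9 or x = 1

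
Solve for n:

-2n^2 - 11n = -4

Rearrange to standard form: -2n^2 - 11n + 4 = 0.
Discriminant: (-11)^2 - 4*(-2)*4 = 153.
Quadratic formula: n = (11 +/- sqrt(153)) / (-4).
So n = -3*sqrt(17)/4 - 11/4 ~= -5.8423 or n = -11/4 + 3*sqrt(17)/4 ~= 0.3423.

n = -5.8423 or n = 0.3423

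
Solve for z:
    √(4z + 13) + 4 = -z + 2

z = -3

Isolate the radical: √(4z + 13) = -z - 2.
Square both sides: 4z + 13 = (-z - 2)².
Expand and rearrange: z² - 9 = 0.
Solving gives z = 3 or z = -3.
Check each candidate in the original equation:
  z = 3: √(25) = 5, while -z - 2 = -5 — extraneous.
  z = -3: √(1) = 1, while -z - 2 = 1 — valid.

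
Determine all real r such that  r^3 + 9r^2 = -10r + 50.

r = -5.7417 or r = -5 or r = 1.7417

Rearrange: r^3 + 9r^2 + 10r - 50 = 0.
Possible rational roots are divisors of -50. Testing r = -5 gives 0, so (r + 5) is a factor.
Divide: r^3 + 9r^2 + 10r - 50 = (r + 5)(r^2 + 4r - 10).
Apply the quadratic formula to r^2 + 4r - 10 = 0: r = (-4 +/- sqrt(56))/2, i.e. r ~= 1.7417 or r ~= -5.7417.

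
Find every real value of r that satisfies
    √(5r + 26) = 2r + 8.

Square both sides: 5r + 26 = (2r + 8)².
Expand and rearrange: 4r² + 27r + 38 = 0.
Solving gives r = -2 or r = -4.75.
Check each candidate in the original equation:
  r = -2: √(16) = 4, while 2r + 8 = 4 — valid.
  r = -4.75: √(2.25) = 1.5, while 2r + 8 = -1.5 — extraneous.

r = -2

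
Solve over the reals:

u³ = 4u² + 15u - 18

u = -3 or u = 1 or u = 6

Rearrange: u³ - 4u² - 15u + 18 = 0.
Possible rational roots are divisors of 18. Testing u = -3 gives 0, so (u + 3) is a factor.
Divide: u³ - 4u² - 15u + 18 = (u + 3)(u² - 7u + 6).
Factor the quadratic: u = 6 or u = 1.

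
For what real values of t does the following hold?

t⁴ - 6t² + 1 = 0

Let u = t². The equation becomes u² - 6u + 1 = 0.
By the quadratic formula, u = 2·√(2) + 3 or u = 3 - 2·√(2).
t² = 2·√(2) + 3 gives t = ±(1 + √(2)) ≈ ±2.4142.
t² = 3 - 2·√(2) gives t = ±(-1 + √(2)) ≈ ±0.4142.

t = -2.4142 or t = -0.4142 or t = 0.4142 or t = 2.4142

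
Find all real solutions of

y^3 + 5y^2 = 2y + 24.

Rearrange: y^3 + 5y^2 - 2y - 24 = 0.
Possible rational roots are divisors of -24. Testing y = -3 gives 0, so (y + 3) is a factor.
Divide: y^3 + 5y^2 - 2y - 24 = (y + 3)(y^2 + 2y - 8).
Factor the quadratic: y = 2 or y = -4.

y = -4 or y = -3 or y = 2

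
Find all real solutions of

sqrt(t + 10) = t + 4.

t = -1

Square both sides: t + 10 = (t + 4)^2.
Expand and rearrange: t^2 + 7t + 6 = 0.
Solving gives t = -1 or t = -6.
Check each candidate in the original equation:
  t = -1: sqrt(9) = 3, while t + 4 = 3 — valid.
  t = -6: sqrt(4) = 2, while t + 4 = -2 — extraneous.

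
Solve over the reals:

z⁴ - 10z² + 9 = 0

Let u = z². The equation becomes u² - 10u + 9 = 0.
Factor: (u - 9)(u - 1) = 0, so u = 9 or u = 1.
z² = 9 gives z = ±3.
z² = 1 gives z = ±1.

z = -3 or z = -1 or z = 1 or z = 3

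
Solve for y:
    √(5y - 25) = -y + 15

y = 10

Square both sides: 5y - 25 = (-y + 15)².
Expand and rearrange: y² - 35y + 250 = 0.
Solving gives y = 25 or y = 10.
Check each candidate in the original equation:
  y = 25: √(100) = 10, while -y + 15 = -10 — extraneous.
  y = 10: √(25) = 5, while -y + 15 = 5 — valid.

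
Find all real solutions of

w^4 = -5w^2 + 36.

w = -2 or w = 2

Let u = w^2. The equation becomes u^2 + 5u - 36 = 0.
Factor: (u + 9)(u - 4) = 0, so u = -9 or u = 4.
w^2 = -9 < 0 has no real solution.
w^2 = 4 gives w = +/-2.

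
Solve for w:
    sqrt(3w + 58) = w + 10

Square both sides: 3w + 58 = (w + 10)^2.
Expand and rearrange: w^2 + 17w + 42 = 0.
Solving gives w = -3 or w = -14.
Check each candidate in the original equation:
  w = -3: sqrt(49) = 7, while w + 10 = 7 — valid.
  w = -14: sqrt(16) = 4, while w + 10 = -4 — extraneous.

w = -3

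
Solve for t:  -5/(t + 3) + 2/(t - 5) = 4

Multiply both sides by (t + 3)(t - 5):
-5(t - 5) + 2(t + 3) = 4(t + 3)(t - 5).
Expand and collect terms: 4t² - 5t - 91 = 0.
By the quadratic formula, t = (5 ± √1481) / 8, so t ≈ 5.4355 or t ≈ -4.1855.
Neither value makes a denominator zero (t ≠ -3, t ≠ 5), so both are valid.

t = -4.1855 or t = 5.4355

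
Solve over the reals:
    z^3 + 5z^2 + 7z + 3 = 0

z = -3 or z = -1

Possible rational roots are divisors of 3. Testing z = -3 gives 0, so (z + 3) is a factor.
Divide: z^3 + 5z^2 + 7z + 3 = (z + 3)(z^2 + 2z + 1).
The quadratic has the repeated root z = -1.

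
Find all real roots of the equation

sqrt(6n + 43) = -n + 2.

n = -3

Square both sides: 6n + 43 = (-n + 2)^2.
Expand and rearrange: n^2 - 10n - 39 = 0.
Solving gives n = 13 or n = -3.
Check each candidate in the original equation:
  n = 13: sqrt(121) = 11, while -n + 2 = -11 — extraneous.
  n = -3: sqrt(25) = 5, while -n + 2 = 5 — valid.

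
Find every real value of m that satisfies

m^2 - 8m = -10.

m = 1.5505 or m = 6.4495

Rearrange to standard form: m^2 - 8m + 10 = 0.
Discriminant: (-8)^2 - 4*1*10 = 24.
Quadratic formula: m = (8 +/- sqrt(24)) / 2.
So m = sqrt(6) + 4 ~= 6.4495 or m = 4 - sqrt(6) ~= 1.5505.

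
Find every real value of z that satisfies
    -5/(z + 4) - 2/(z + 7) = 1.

z = -12.1623 or z = -5.8377

Multiply both sides by (z + 4)(z + 7):
-5(z + 7) - 2(z + 4) = (z + 4)(z + 7).
Expand and collect terms: z^2 + 18z + 71 = 0.
By the quadratic formula, z = (-18 +/- sqrt(40)) / 2, so z ~= -5.8377 or z ~= -12.1623.
Neither value makes a denominator zero (z != -4, z != -7), so both are valid.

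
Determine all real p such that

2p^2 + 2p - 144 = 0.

p = -9 or p = 8

Factor: 2(p + 9)(p - 8) = 0.
So p = -9 or p = 8.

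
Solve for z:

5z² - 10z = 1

z = -0.0954 or z = 2.0954

Rearrange to standard form: 5z² - 10z - 1 = 0.
Discriminant: (-10)² − 4·5·(-1) = 120.
Quadratic formula: z = (10 ± √120) / 10.
So z = 1 + √(30)/5 ≈ 2.0954 or z = 1 - √(30)/5 ≈ -0.0954.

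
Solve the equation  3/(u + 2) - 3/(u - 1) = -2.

Multiply both sides by (u + 2)(u - 1):
3(u - 1) - 3(u + 2) = -2(u + 2)(u - 1).
Expand and collect terms: -2u^2 - 2u + 13 = 0.
By the quadratic formula, u = (2 +/- sqrt(108)) / -4, so u ~= -3.0981 or u ~= 2.0981.
Neither value makes a denominator zero (u != -2, u != 1), so both are valid.

u = -3.0981 or u = 2.0981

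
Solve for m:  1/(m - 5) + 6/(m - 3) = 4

m = 4.1569 or m = 5.5931

Multiply both sides by (m - 5)(m - 3):
(m - 3) + 6(m - 5) = 4(m - 5)(m - 3).
Expand and collect terms: 4m^2 - 39m + 93 = 0.
By the quadratic formula, m = (39 +/- sqrt(33)) / 8, so m ~= 5.5931 or m ~= 4.1569.
Neither value makes a denominator zero (m != 5, m != 3), so both are valid.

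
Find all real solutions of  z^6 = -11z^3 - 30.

z = -1.8171 or z = -1.71

Let u = z^3. The equation becomes u^2 + 11u + 30 = 0.
Factor: (u + 6)(u + 5) = 0, so u = -6 or u = -5.
z^3 = -6 gives z = -(6)^(1/3) ~= -1.8171.
z^3 = -5 gives z = -(5)^(1/3) ~= -1.71.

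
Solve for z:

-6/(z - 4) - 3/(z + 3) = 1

z = -8.6904 or z = 0.6904

Multiply both sides by (z - 4)(z + 3):
-6(z + 3) - 3(z - 4) = (z - 4)(z + 3).
Expand and collect terms: z^2 + 8z - 6 = 0.
By the quadratic formula, z = (-8 +/- sqrt(88)) / 2, so z ~= 0.6904 or z ~= -8.6904.
Neither value makes a denominator zero (z != 4, z != -3), so both are valid.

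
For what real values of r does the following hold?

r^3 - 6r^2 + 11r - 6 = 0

r = 1 or r = 2 or r = 3

Possible rational roots are divisors of -6. Testing r = 3 gives 0, so (r - 3) is a factor.
Divide: r^3 - 6r^2 + 11r - 6 = (r - 3)(r^2 - 3r + 2).
Factor the quadratic: r = 2 or r = 1.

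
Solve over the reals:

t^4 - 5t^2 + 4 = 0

Let u = t^2. The equation becomes u^2 - 5u + 4 = 0.
Factor: (u - 4)(u - 1) = 0, so u = 4 or u = 1.
t^2 = 4 gives t = +/-2.
t^2 = 1 gives t = +/-1.

t = -2 or t = -1 or t = 1 or t = 2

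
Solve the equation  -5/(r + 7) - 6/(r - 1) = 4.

Multiply both sides by (r + 7)(r - 1):
-5(r - 1) - 6(r + 7) = 4(r + 7)(r - 1).
Expand and collect terms: 4r² + 35r + 9 = 0.
By the quadratic formula, r = (-35 ± √1081) / 8, so r ≈ -0.2652 or r ≈ -8.4848.
Neither value makes a denominator zero (r ≠ -7, r ≠ 1), so both are valid.

r = -8.4848 or r = -0.2652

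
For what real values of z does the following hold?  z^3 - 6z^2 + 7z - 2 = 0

Possible rational roots are divisors of -2. Testing z = 1 gives 0, so (z - 1) is a factor.
Divide: z^3 - 6z^2 + 7z - 2 = (z - 1)(z^2 - 5z + 2).
Apply the quadratic formula to z^2 - 5z + 2 = 0: z = (5 +/- sqrt(17))/2, i.e. z ~= 4.5616 or z ~= 0.4384.

z = 0.4384 or z = 1 or z = 4.5616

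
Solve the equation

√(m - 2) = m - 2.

Square both sides: m - 2 = (m - 2)².
Expand and rearrange: m² - 5m + 6 = 0.
Solving gives m = 3 or m = 2.
Check each candidate in the original equation:
  m = 3: √(1) = 1, while m - 2 = 1 — valid.
  m = 2: √(0) = 0, while m - 2 = 0 — valid.

m = 2 or m = 3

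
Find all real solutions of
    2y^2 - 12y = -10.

y = 1 or y = 5

Bring every term to one side: 2y^2 - 12y + 10 = 0.
Factor: 2(y - 5)(y - 1) = 0.
So y = 5 or y = 1.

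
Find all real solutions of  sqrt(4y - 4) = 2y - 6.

Square both sides: 4y - 4 = (2y - 6)^2.
Expand and rearrange: 4y^2 - 28y + 40 = 0.
Solving gives y = 5 or y = 2.
Check each candidate in the original equation:
  y = 5: sqrt(16) = 4, while 2y - 6 = 4 — valid.
  y = 2: sqrt(4) = 2, while 2y - 6 = -2 — extraneous.

y = 5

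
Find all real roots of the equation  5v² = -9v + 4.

Rearrange to standard form: 5v² + 9v - 4 = 0.
Discriminant: (9)² − 4·5·(-4) = 161.
Quadratic formula: v = (-9 ± √161) / 10.
So v = -9/10 + √(161)/10 ≈ 0.3689 or v = -√(161)/10 - 9/10 ≈ -2.1689.

v = -2.1689 or v = 0.3689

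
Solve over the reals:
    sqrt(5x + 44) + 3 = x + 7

Isolate the radical: sqrt(5x + 44) = x + 4.
Square both sides: 5x + 44 = (x + 4)^2.
Expand and rearrange: x^2 + 3x - 28 = 0.
Solving gives x = 4 or x = -7.
Check each candidate in the original equation:
  x = 4: sqrt(64) = 8, while x + 4 = 8 — valid.
  x = -7: sqrt(9) = 3, while x + 4 = -3 — extraneous.

x = 4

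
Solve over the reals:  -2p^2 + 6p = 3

Rearrange to standard form: -2p^2 + 6p - 3 = 0.
Discriminant: (6)^2 - 4*(-2)*(-3) = 12.
Quadratic formula: p = (-6 +/- sqrt(12)) / (-4).
So p = 3/2 - sqrt(3)/2 ~= 0.634 or p = sqrt(3)/2 + 3/2 ~= 2.366.

p = 0.634 or p = 2.366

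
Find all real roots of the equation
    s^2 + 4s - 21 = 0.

s = -7 or s = 3

Factor: (s - 3)(s + 7) = 0.
So s = 3 or s = -7.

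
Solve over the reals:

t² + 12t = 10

Rearrange to standard form: t² + 12t - 10 = 0.
Discriminant: (12)² − 4·1·(-10) = 184.
Quadratic formula: t = (-12 ± √184) / 2.
So t = -6 + √(46) ≈ 0.7823 or t = -√(46) - 6 ≈ -12.7823.

t = -12.7823 or t = 0.7823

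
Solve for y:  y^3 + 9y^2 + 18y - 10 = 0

y = -5 or y = -4.4495 or y = 0.4495

Possible rational roots are divisors of -10. Testing y = -5 gives 0, so (y + 5) is a factor.
Divide: y^3 + 9y^2 + 18y - 10 = (y + 5)(y^2 + 4y - 2).
Apply the quadratic formula to y^2 + 4y - 2 = 0: y = (-4 +/- sqrt(24))/2, i.e. y ~= 0.4495 or y ~= -4.4495.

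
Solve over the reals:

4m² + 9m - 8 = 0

Discriminant: (9)² − 4·4·(-8) = 209.
Quadratic formula: m = (-9 ± √209) / 8.
So m = -9/8 + √(209)/8 ≈ 0.6821 or m = -√(209)/8 - 9/8 ≈ -2.9321.

m = -2.9321 or m = 0.6821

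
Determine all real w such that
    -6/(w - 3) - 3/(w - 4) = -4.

w = 3.557 or w = 5.693

Multiply both sides by (w - 3)(w - 4):
-6(w - 4) - 3(w - 3) = -4(w - 3)(w - 4).
Expand and collect terms: -4w^2 + 37w - 81 = 0.
By the quadratic formula, w = (-37 +/- sqrt(73)) / -8, so w ~= 3.557 or w ~= 5.693.
Neither value makes a denominator zero (w != 3, w != 4), so both are valid.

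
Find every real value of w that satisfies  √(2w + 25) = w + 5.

w = 0

Square both sides: 2w + 25 = (w + 5)².
Expand and rearrange: w² + 8w = 0.
Solving gives w = 0 or w = -8.
Check each candidate in the original equation:
  w = 0: √(25) = 5, while w + 5 = 5 — valid.
  w = -8: √(9) = 3, while w + 5 = -3 — extraneous.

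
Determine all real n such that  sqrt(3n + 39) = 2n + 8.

n = -1

Square both sides: 3n + 39 = (2n + 8)^2.
Expand and rearrange: 4n^2 + 29n + 25 = 0.
Solving gives n = -1 or n = -6.25.
Check each candidate in the original equation:
  n = -1: sqrt(36) = 6, while 2n + 8 = 6 — valid.
  n = -6.25: sqrt(20.25) = 4.5, while 2n + 8 = -4.5 — extraneous.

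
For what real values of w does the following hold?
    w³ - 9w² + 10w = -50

w = -1.7417 or w = 5 or w = 5.7417

Rearrange: w³ - 9w² + 10w + 50 = 0.
Possible rational roots are divisors of 50. Testing w = 5 gives 0, so (w - 5) is a factor.
Divide: w³ - 9w² + 10w + 50 = (w - 5)(w² - 4w - 10).
Apply the quadratic formula to w² - 4w - 10 = 0: w = (4 ± √56)/2, i.e. w ≈ 5.7417 or w ≈ -1.7417.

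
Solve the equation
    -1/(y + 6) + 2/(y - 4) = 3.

Multiply both sides by (y + 6)(y - 4):
-(y - 4) + 2(y + 6) = 3(y + 6)(y - 4).
Expand and collect terms: 3y^2 + 5y - 88 = 0.
By the quadratic formula, y = (-5 +/- sqrt(1081)) / 6, so y ~= 4.6464 or y ~= -6.3131.
Neither value makes a denominator zero (y != -6, y != 4), so both are valid.

y = -6.3131 or y = 4.6464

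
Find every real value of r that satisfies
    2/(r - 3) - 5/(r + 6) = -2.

r = -3 or r = 1.5

Multiply both sides by (r - 3)(r + 6):
2(r + 6) - 5(r - 3) = -2(r - 3)(r + 6).
Expand and collect terms: -2r^2 - 3r + 9 = 0.
Factor or apply the quadratic formula: r = -3 or r = 1.5.
Neither value makes a denominator zero (r != 3, r != -6), so both are valid.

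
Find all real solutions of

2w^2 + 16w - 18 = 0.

Factor: 2(w - 1)(w + 9) = 0.
So w = 1 or w = -9.

w = -9 or w = 1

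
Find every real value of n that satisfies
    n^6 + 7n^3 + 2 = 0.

n = -1.8854 or n = -0.6683

Let u = n^3. The equation becomes u^2 + 7u + 2 = 0.
By the quadratic formula, u = -7/2 + sqrt(41)/2 or u = -7/2 - sqrt(41)/2.
n^3 = -7/2 + sqrt(41)/2 gives n = -(7/2 - sqrt(41)/2)^(1/3) ~= -0.6683.
n^3 = -7/2 - sqrt(41)/2 gives n = -(sqrt(41)/2 + 7/2)^(1/3) ~= -1.8854.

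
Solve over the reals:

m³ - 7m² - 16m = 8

m = -1 or m = -0.899 or m = 8.899

Rearrange: m³ - 7m² - 16m - 8 = 0.
Possible rational roots are divisors of -8. Testing m = -1 gives 0, so (m + 1) is a factor.
Divide: m³ - 7m² - 16m - 8 = (m + 1)(m² - 8m - 8).
Apply the quadratic formula to m² - 8m - 8 = 0: m = (8 ± √96)/2, i.e. m ≈ 8.899 or m ≈ -0.899.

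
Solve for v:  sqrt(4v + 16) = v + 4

Square both sides: 4v + 16 = (v + 4)^2.
Expand and rearrange: v^2 + 4v = 0.
Solving gives v = 0 or v = -4.
Check each candidate in the original equation:
  v = 0: sqrt(16) = 4, while v + 4 = 4 — valid.
  v = -4: sqrt(0) = 0, while v + 4 = 0 — valid.

v = -4 or v = 0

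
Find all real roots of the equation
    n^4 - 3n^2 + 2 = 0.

n = -1.4142 or n = -1 or n = 1 or n = 1.4142

Let u = n^2. The equation becomes u^2 - 3u + 2 = 0.
Factor: (u - 1)(u - 2) = 0, so u = 1 or u = 2.
n^2 = 1 gives n = +/-1.
n^2 = 2 gives n = +/-sqrt(2) ~= +/-1.4142.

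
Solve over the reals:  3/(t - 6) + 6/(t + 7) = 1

Multiply both sides by (t - 6)(t + 7):
3(t + 7) + 6(t - 6) = (t - 6)(t + 7).
Expand and collect terms: t² - 8t - 27 = 0.
By the quadratic formula, t = (8 ± √172) / 2, so t ≈ 10.5574 or t ≈ -2.5574.
Neither value makes a denominator zero (t ≠ 6, t ≠ -7), so both are valid.

t = -2.5574 or t = 10.5574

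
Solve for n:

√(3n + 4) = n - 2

Square both sides: 3n + 4 = (n - 2)².
Expand and rearrange: n² - 7n = 0.
Solving gives n = 7 or n = 0.
Check each candidate in the original equation:
  n = 7: √(25) = 5, while n - 2 = 5 — valid.
  n = 0: √(4) = 2, while n - 2 = -2 — extraneous.

n = 7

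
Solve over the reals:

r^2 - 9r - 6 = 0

Discriminant: (-9)^2 - 4*1*(-6) = 105.
Quadratic formula: r = (9 +/- sqrt(105)) / 2.
So r = 9/2 + sqrt(105)/2 ~= 9.6235 or r = 9/2 - sqrt(105)/2 ~= -0.6235.

r = -0.6235 or r = 9.6235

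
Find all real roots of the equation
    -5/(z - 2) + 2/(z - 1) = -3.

Multiply both sides by (z - 2)(z - 1):
-5(z - 1) + 2(z - 2) = -3(z - 2)(z - 1).
Expand and collect terms: -3z^2 + 12z - 7 = 0.
By the quadratic formula, z = (-12 +/- sqrt(60)) / -6, so z ~= 0.709 or z ~= 3.291.
Neither value makes a denominator zero (z != 2, z != 1), so both are valid.

z = 0.709 or z = 3.291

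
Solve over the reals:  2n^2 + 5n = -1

Rearrange to standard form: 2n^2 + 5n + 1 = 0.
Discriminant: (5)^2 - 4*2*1 = 17.
Quadratic formula: n = (-5 +/- sqrt(17)) / 4.
So n = -5/4 + sqrt(17)/4 ~= -0.2192 or n = -5/4 - sqrt(17)/4 ~= -2.2808.

n = -2.2808 or n = -0.2192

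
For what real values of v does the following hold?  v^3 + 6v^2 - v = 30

Rearrange: v^3 + 6v^2 - v - 30 = 0.
Possible rational roots are divisors of -30. Testing v = -3 gives 0, so (v + 3) is a factor.
Divide: v^3 + 6v^2 - v - 30 = (v + 3)(v^2 + 3v - 10).
Factor the quadratic: v = 2 or v = -5.

v = -5 or v = -3 or v = 2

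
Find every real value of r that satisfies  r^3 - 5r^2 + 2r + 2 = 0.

Possible rational roots are divisors of 2. Testing r = 1 gives 0, so (r - 1) is a factor.
Divide: r^3 - 5r^2 + 2r + 2 = (r - 1)(r^2 - 4r - 2).
Apply the quadratic formula to r^2 - 4r - 2 = 0: r = (4 +/- sqrt(24))/2, i.e. r ~= 4.4495 or r ~= -0.4495.

r = -0.4495 or r = 1 or r = 4.4495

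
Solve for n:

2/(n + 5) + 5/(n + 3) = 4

n = -4.7111 or n = -1.5389

Multiply both sides by (n + 5)(n + 3):
2(n + 3) + 5(n + 5) = 4(n + 5)(n + 3).
Expand and collect terms: 4n² + 25n + 29 = 0.
By the quadratic formula, n = (-25 ± √161) / 8, so n ≈ -1.5389 or n ≈ -4.7111.
Neither value makes a denominator zero (n ≠ -5, n ≠ -3), so both are valid.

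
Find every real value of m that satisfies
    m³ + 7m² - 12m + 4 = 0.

Possible rational roots are divisors of 4. Testing m = 1 gives 0, so (m - 1) is a factor.
Divide: m³ + 7m² - 12m + 4 = (m - 1)(m² + 8m - 4).
Apply the quadratic formula to m² + 8m - 4 = 0: m = (-8 ± √80)/2, i.e. m ≈ 0.4721 or m ≈ -8.4721.

m = -8.4721 or m = 0.4721 or m = 1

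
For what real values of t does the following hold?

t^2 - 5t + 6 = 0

Factor: (t - 3)(t - 2) = 0.
So t = 3 or t = 2.

t = 2 or t = 3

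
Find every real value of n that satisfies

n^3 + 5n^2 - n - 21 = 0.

n = -3.8284 or n = -3 or n = 1.8284

Possible rational roots are divisors of -21. Testing n = -3 gives 0, so (n + 3) is a factor.
Divide: n^3 + 5n^2 - n - 21 = (n + 3)(n^2 + 2n - 7).
Apply the quadratic formula to n^2 + 2n - 7 = 0: n = (-2 +/- sqrt(32))/2, i.e. n ~= 1.8284 or n ~= -3.8284.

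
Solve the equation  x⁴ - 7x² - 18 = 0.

Let u = x². The equation becomes u² - 7u - 18 = 0.
Factor: (u - 9)(u + 2) = 0, so u = 9 or u = -2.
x² = 9 gives x = ±3.
x² = -2 < 0 has no real solution.

x = -3 or x = 3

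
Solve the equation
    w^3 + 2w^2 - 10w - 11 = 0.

Possible rational roots are divisors of -11. Testing w = -1 gives 0, so (w + 1) is a factor.
Divide: w^3 + 2w^2 - 10w - 11 = (w + 1)(w^2 + w - 11).
Apply the quadratic formula to w^2 + w - 11 = 0: w = (-1 +/- sqrt(45))/2, i.e. w ~= 2.8541 or w ~= -3.8541.

w = -3.8541 or w = -1 or w = 2.8541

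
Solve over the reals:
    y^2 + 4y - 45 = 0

y = -9 or y = 5

Factor: (y + 9)(y - 5) = 0.
So y = -9 or y = 5.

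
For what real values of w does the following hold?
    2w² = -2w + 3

w = -1.8229 or w = 0.8229

Rearrange to standard form: 2w² + 2w - 3 = 0.
Discriminant: (2)² − 4·2·(-3) = 28.
Quadratic formula: w = (-2 ± √28) / 4.
So w = -1/2 + √(7)/2 ≈ 0.8229 or w = -√(7)/2 - 1/2 ≈ -1.8229.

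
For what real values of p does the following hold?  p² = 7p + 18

p = -2 or p = 9

Bring every term to one side: p² - 7p - 18 = 0.
Factor: (p - 9)(p + 2) = 0.
So p = 9 or p = -2.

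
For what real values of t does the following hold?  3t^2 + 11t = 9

Rearrange to standard form: 3t^2 + 11t - 9 = 0.
Discriminant: (11)^2 - 4*3*(-9) = 229.
Quadratic formula: t = (-11 +/- sqrt(229)) / 6.
So t = -11/6 + sqrt(229)/6 ~= 0.6888 or t = -sqrt(229)/6 - 11/6 ~= -4.3555.

t = -4.3555 or t = 0.6888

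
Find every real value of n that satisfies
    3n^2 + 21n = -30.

n = -5 or n = -2

Bring every term to one side: 3n^2 + 21n + 30 = 0.
Factor: 3(n + 2)(n + 5) = 0.
So n = -2 or n = -5.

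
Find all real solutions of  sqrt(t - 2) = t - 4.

t = 6

Square both sides: t - 2 = (t - 4)^2.
Expand and rearrange: t^2 - 9t + 18 = 0.
Solving gives t = 6 or t = 3.
Check each candidate in the original equation:
  t = 6: sqrt(4) = 2, while t - 4 = 2 — valid.
  t = 3: sqrt(1) = 1, while t - 4 = -1 — extraneous.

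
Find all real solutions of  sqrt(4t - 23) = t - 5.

Square both sides: 4t - 23 = (t - 5)^2.
Expand and rearrange: t^2 - 14t + 48 = 0.
Solving gives t = 8 or t = 6.
Check each candidate in the original equation:
  t = 8: sqrt(9) = 3, while t - 5 = 3 — valid.
  t = 6: sqrt(1) = 1, while t - 5 = 1 — valid.

t = 6 or t = 8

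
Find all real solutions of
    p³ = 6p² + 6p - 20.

p = -2 or p = 1.5505 or p = 6.4495

Rearrange: p³ - 6p² - 6p + 20 = 0.
Possible rational roots are divisors of 20. Testing p = -2 gives 0, so (p + 2) is a factor.
Divide: p³ - 6p² - 6p + 20 = (p + 2)(p² - 8p + 10).
Apply the quadratic formula to p² - 8p + 10 = 0: p = (8 ± √24)/2, i.e. p ≈ 6.4495 or p ≈ 1.5505.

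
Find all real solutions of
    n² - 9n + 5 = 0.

n = 0.5949 or n = 8.4051

Discriminant: (-9)² − 4·1·5 = 61.
Quadratic formula: n = (9 ± √61) / 2.
So n = √(61)/2 + 9/2 ≈ 8.4051 or n = 9/2 - √(61)/2 ≈ 0.5949.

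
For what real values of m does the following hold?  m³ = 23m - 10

Rearrange: m³ - 23m + 10 = 0.
Possible rational roots are divisors of 10. Testing m = -5 gives 0, so (m + 5) is a factor.
Divide: m³ - 23m + 10 = (m + 5)(m² - 5m + 2).
Apply the quadratic formula to m² - 5m + 2 = 0: m = (5 ± √17)/2, i.e. m ≈ 4.5616 or m ≈ 0.4384.

m = -5 or m = 0.4384 or m = 4.5616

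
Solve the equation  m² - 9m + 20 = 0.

m = 4 or m = 5

Factor: (m - 4)(m - 5) = 0.
So m = 4 or m = 5.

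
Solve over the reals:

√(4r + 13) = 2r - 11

Square both sides: 4r + 13 = (2r - 11)².
Expand and rearrange: 4r² - 48r + 108 = 0.
Solving gives r = 9 or r = 3.
Check each candidate in the original equation:
  r = 9: √(49) = 7, while 2r - 11 = 7 — valid.
  r = 3: √(25) = 5, while 2r - 11 = -5 — extraneous.

r = 9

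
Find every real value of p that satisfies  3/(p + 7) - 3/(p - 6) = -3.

Multiply both sides by (p + 7)(p - 6):
3(p - 6) - 3(p + 7) = -3(p + 7)(p - 6).
Expand and collect terms: -3p^2 - 3p + 165 = 0.
By the quadratic formula, p = (3 +/- sqrt(1989)) / -6, so p ~= -7.933 or p ~= 6.933.
Neither value makes a denominator zero (p != -7, p != 6), so both are valid.

p = -7.933 or p = 6.933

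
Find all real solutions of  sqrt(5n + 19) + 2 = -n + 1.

Isolate the radical: sqrt(5n + 19) = -n - 1.
Square both sides: 5n + 19 = (-n - 1)^2.
Expand and rearrange: n^2 - 3n - 18 = 0.
Solving gives n = 6 or n = -3.
Check each candidate in the original equation:
  n = 6: sqrt(49) = 7, while -n - 1 = -7 — extraneous.
  n = -3: sqrt(4) = 2, while -n - 1 = 2 — valid.

n = -3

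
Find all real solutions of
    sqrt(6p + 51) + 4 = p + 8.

Isolate the radical: sqrt(6p + 51) = p + 4.
Square both sides: 6p + 51 = (p + 4)^2.
Expand and rearrange: p^2 + 2p - 35 = 0.
Solving gives p = 5 or p = -7.
Check each candidate in the original equation:
  p = 5: sqrt(81) = 9, while p + 4 = 9 — valid.
  p = -7: sqrt(9) = 3, while p + 4 = -3 — extraneous.

p = 5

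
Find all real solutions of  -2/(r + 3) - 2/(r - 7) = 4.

Multiply both sides by (r + 3)(r - 7):
-2(r - 7) - 2(r + 3) = 4(r + 3)(r - 7).
Expand and collect terms: 4r² - 12r - 92 = 0.
By the quadratic formula, r = (12 ± √1616) / 8, so r ≈ 6.5249 or r ≈ -3.5249.
Neither value makes a denominator zero (r ≠ -3, r ≠ 7), so both are valid.

r = -3.5249 or r = 6.5249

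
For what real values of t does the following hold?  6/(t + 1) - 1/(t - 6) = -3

t = -2.928 or t = 6.2613

Multiply both sides by (t + 1)(t - 6):
6(t - 6) - (t + 1) = -3(t + 1)(t - 6).
Expand and collect terms: -3t² + 10t + 55 = 0.
By the quadratic formula, t = (-10 ± √760) / -6, so t ≈ -2.928 or t ≈ 6.2613.
Neither value makes a denominator zero (t ≠ -1, t ≠ 6), so both are valid.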